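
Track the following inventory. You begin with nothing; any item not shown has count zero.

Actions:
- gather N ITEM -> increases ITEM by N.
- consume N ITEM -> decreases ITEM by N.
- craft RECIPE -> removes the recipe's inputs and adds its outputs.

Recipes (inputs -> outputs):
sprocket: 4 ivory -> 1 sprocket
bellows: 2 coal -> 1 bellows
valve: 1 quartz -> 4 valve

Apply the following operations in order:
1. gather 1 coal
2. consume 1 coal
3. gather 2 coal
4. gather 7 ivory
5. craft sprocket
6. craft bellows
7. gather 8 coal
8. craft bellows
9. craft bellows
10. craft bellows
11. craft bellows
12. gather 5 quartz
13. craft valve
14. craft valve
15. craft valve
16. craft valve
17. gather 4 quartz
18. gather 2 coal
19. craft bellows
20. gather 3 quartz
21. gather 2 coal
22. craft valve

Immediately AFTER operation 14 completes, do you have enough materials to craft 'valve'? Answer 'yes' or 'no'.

After 1 (gather 1 coal): coal=1
After 2 (consume 1 coal): (empty)
After 3 (gather 2 coal): coal=2
After 4 (gather 7 ivory): coal=2 ivory=7
After 5 (craft sprocket): coal=2 ivory=3 sprocket=1
After 6 (craft bellows): bellows=1 ivory=3 sprocket=1
After 7 (gather 8 coal): bellows=1 coal=8 ivory=3 sprocket=1
After 8 (craft bellows): bellows=2 coal=6 ivory=3 sprocket=1
After 9 (craft bellows): bellows=3 coal=4 ivory=3 sprocket=1
After 10 (craft bellows): bellows=4 coal=2 ivory=3 sprocket=1
After 11 (craft bellows): bellows=5 ivory=3 sprocket=1
After 12 (gather 5 quartz): bellows=5 ivory=3 quartz=5 sprocket=1
After 13 (craft valve): bellows=5 ivory=3 quartz=4 sprocket=1 valve=4
After 14 (craft valve): bellows=5 ivory=3 quartz=3 sprocket=1 valve=8

Answer: yes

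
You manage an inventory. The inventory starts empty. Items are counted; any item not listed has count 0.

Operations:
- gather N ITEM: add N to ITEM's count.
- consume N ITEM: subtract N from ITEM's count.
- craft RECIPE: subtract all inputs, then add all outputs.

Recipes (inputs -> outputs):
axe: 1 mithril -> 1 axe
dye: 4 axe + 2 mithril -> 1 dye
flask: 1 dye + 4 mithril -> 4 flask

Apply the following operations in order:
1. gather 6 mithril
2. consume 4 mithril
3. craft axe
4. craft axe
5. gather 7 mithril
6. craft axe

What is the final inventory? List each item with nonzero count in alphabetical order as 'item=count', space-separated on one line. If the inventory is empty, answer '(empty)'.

Answer: axe=3 mithril=6

Derivation:
After 1 (gather 6 mithril): mithril=6
After 2 (consume 4 mithril): mithril=2
After 3 (craft axe): axe=1 mithril=1
After 4 (craft axe): axe=2
After 5 (gather 7 mithril): axe=2 mithril=7
After 6 (craft axe): axe=3 mithril=6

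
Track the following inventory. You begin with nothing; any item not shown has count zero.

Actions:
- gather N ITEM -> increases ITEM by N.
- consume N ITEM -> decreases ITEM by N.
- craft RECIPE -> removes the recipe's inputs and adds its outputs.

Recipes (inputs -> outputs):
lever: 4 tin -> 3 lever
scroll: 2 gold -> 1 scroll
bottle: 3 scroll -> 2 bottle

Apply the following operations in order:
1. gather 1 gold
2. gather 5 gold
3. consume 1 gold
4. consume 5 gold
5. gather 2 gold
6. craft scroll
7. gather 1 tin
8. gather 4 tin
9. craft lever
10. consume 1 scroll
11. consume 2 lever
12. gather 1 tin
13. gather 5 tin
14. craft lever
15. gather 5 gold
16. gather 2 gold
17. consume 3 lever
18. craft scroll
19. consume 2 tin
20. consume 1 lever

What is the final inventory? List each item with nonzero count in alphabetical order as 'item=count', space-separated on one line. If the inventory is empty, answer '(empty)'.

Answer: gold=5 scroll=1 tin=1

Derivation:
After 1 (gather 1 gold): gold=1
After 2 (gather 5 gold): gold=6
After 3 (consume 1 gold): gold=5
After 4 (consume 5 gold): (empty)
After 5 (gather 2 gold): gold=2
After 6 (craft scroll): scroll=1
After 7 (gather 1 tin): scroll=1 tin=1
After 8 (gather 4 tin): scroll=1 tin=5
After 9 (craft lever): lever=3 scroll=1 tin=1
After 10 (consume 1 scroll): lever=3 tin=1
After 11 (consume 2 lever): lever=1 tin=1
After 12 (gather 1 tin): lever=1 tin=2
After 13 (gather 5 tin): lever=1 tin=7
After 14 (craft lever): lever=4 tin=3
After 15 (gather 5 gold): gold=5 lever=4 tin=3
After 16 (gather 2 gold): gold=7 lever=4 tin=3
After 17 (consume 3 lever): gold=7 lever=1 tin=3
After 18 (craft scroll): gold=5 lever=1 scroll=1 tin=3
After 19 (consume 2 tin): gold=5 lever=1 scroll=1 tin=1
After 20 (consume 1 lever): gold=5 scroll=1 tin=1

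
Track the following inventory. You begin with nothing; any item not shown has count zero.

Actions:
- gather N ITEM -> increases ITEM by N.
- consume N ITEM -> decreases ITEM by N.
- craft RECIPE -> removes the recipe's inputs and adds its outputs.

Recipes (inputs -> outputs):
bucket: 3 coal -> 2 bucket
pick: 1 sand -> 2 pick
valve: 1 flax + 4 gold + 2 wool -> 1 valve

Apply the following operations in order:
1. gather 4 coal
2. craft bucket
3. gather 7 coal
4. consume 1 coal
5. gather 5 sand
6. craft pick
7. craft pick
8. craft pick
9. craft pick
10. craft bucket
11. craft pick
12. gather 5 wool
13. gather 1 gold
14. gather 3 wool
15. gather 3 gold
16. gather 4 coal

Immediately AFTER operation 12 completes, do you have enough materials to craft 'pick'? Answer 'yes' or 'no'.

After 1 (gather 4 coal): coal=4
After 2 (craft bucket): bucket=2 coal=1
After 3 (gather 7 coal): bucket=2 coal=8
After 4 (consume 1 coal): bucket=2 coal=7
After 5 (gather 5 sand): bucket=2 coal=7 sand=5
After 6 (craft pick): bucket=2 coal=7 pick=2 sand=4
After 7 (craft pick): bucket=2 coal=7 pick=4 sand=3
After 8 (craft pick): bucket=2 coal=7 pick=6 sand=2
After 9 (craft pick): bucket=2 coal=7 pick=8 sand=1
After 10 (craft bucket): bucket=4 coal=4 pick=8 sand=1
After 11 (craft pick): bucket=4 coal=4 pick=10
After 12 (gather 5 wool): bucket=4 coal=4 pick=10 wool=5

Answer: no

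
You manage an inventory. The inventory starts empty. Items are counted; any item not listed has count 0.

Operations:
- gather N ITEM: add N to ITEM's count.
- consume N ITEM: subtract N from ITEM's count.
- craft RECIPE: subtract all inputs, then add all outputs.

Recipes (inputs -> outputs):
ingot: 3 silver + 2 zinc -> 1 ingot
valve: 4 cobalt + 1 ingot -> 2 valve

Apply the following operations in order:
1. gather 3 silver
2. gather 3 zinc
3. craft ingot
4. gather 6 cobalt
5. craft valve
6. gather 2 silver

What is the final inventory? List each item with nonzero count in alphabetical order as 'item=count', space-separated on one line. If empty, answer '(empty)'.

After 1 (gather 3 silver): silver=3
After 2 (gather 3 zinc): silver=3 zinc=3
After 3 (craft ingot): ingot=1 zinc=1
After 4 (gather 6 cobalt): cobalt=6 ingot=1 zinc=1
After 5 (craft valve): cobalt=2 valve=2 zinc=1
After 6 (gather 2 silver): cobalt=2 silver=2 valve=2 zinc=1

Answer: cobalt=2 silver=2 valve=2 zinc=1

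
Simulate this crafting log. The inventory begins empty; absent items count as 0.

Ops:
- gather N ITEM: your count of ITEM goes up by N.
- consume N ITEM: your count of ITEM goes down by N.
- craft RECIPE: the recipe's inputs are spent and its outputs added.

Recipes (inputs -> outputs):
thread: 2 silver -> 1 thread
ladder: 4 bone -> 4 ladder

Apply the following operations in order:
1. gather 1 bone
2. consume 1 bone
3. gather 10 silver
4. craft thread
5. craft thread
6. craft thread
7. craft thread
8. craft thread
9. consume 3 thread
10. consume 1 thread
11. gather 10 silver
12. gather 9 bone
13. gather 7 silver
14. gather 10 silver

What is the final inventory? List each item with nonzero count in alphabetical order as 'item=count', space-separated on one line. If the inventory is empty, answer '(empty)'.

Answer: bone=9 silver=27 thread=1

Derivation:
After 1 (gather 1 bone): bone=1
After 2 (consume 1 bone): (empty)
After 3 (gather 10 silver): silver=10
After 4 (craft thread): silver=8 thread=1
After 5 (craft thread): silver=6 thread=2
After 6 (craft thread): silver=4 thread=3
After 7 (craft thread): silver=2 thread=4
After 8 (craft thread): thread=5
After 9 (consume 3 thread): thread=2
After 10 (consume 1 thread): thread=1
After 11 (gather 10 silver): silver=10 thread=1
After 12 (gather 9 bone): bone=9 silver=10 thread=1
After 13 (gather 7 silver): bone=9 silver=17 thread=1
After 14 (gather 10 silver): bone=9 silver=27 thread=1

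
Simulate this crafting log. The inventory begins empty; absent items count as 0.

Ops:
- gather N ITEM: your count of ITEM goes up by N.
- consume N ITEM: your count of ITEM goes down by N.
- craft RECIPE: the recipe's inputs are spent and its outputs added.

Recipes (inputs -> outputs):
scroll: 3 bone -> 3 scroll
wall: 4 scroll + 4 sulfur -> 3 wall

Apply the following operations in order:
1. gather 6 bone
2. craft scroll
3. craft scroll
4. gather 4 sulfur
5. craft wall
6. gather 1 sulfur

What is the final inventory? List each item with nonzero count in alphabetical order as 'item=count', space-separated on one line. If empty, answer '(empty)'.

Answer: scroll=2 sulfur=1 wall=3

Derivation:
After 1 (gather 6 bone): bone=6
After 2 (craft scroll): bone=3 scroll=3
After 3 (craft scroll): scroll=6
After 4 (gather 4 sulfur): scroll=6 sulfur=4
After 5 (craft wall): scroll=2 wall=3
After 6 (gather 1 sulfur): scroll=2 sulfur=1 wall=3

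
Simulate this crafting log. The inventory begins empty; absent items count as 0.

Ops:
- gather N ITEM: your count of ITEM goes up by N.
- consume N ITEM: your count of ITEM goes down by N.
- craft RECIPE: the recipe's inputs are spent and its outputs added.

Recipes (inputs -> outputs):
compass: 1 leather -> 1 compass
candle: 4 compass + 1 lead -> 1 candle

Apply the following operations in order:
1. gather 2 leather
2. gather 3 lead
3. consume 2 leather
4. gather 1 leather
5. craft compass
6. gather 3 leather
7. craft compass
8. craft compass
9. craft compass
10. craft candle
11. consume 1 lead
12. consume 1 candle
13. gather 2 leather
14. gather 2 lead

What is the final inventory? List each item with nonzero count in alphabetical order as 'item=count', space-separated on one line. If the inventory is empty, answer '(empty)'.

Answer: lead=3 leather=2

Derivation:
After 1 (gather 2 leather): leather=2
After 2 (gather 3 lead): lead=3 leather=2
After 3 (consume 2 leather): lead=3
After 4 (gather 1 leather): lead=3 leather=1
After 5 (craft compass): compass=1 lead=3
After 6 (gather 3 leather): compass=1 lead=3 leather=3
After 7 (craft compass): compass=2 lead=3 leather=2
After 8 (craft compass): compass=3 lead=3 leather=1
After 9 (craft compass): compass=4 lead=3
After 10 (craft candle): candle=1 lead=2
After 11 (consume 1 lead): candle=1 lead=1
After 12 (consume 1 candle): lead=1
After 13 (gather 2 leather): lead=1 leather=2
After 14 (gather 2 lead): lead=3 leather=2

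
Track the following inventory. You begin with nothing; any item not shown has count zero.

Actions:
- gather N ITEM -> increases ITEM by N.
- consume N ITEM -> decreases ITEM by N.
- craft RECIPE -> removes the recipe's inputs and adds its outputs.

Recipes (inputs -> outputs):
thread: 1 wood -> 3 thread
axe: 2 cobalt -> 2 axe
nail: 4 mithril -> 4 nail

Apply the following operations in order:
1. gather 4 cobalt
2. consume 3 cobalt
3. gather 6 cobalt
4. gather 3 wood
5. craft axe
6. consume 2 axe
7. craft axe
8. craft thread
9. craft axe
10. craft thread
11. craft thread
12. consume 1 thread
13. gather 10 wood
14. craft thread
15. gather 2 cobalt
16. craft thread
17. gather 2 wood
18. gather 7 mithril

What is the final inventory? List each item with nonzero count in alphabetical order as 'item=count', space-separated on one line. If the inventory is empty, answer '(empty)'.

Answer: axe=4 cobalt=3 mithril=7 thread=14 wood=10

Derivation:
After 1 (gather 4 cobalt): cobalt=4
After 2 (consume 3 cobalt): cobalt=1
After 3 (gather 6 cobalt): cobalt=7
After 4 (gather 3 wood): cobalt=7 wood=3
After 5 (craft axe): axe=2 cobalt=5 wood=3
After 6 (consume 2 axe): cobalt=5 wood=3
After 7 (craft axe): axe=2 cobalt=3 wood=3
After 8 (craft thread): axe=2 cobalt=3 thread=3 wood=2
After 9 (craft axe): axe=4 cobalt=1 thread=3 wood=2
After 10 (craft thread): axe=4 cobalt=1 thread=6 wood=1
After 11 (craft thread): axe=4 cobalt=1 thread=9
After 12 (consume 1 thread): axe=4 cobalt=1 thread=8
After 13 (gather 10 wood): axe=4 cobalt=1 thread=8 wood=10
After 14 (craft thread): axe=4 cobalt=1 thread=11 wood=9
After 15 (gather 2 cobalt): axe=4 cobalt=3 thread=11 wood=9
After 16 (craft thread): axe=4 cobalt=3 thread=14 wood=8
After 17 (gather 2 wood): axe=4 cobalt=3 thread=14 wood=10
After 18 (gather 7 mithril): axe=4 cobalt=3 mithril=7 thread=14 wood=10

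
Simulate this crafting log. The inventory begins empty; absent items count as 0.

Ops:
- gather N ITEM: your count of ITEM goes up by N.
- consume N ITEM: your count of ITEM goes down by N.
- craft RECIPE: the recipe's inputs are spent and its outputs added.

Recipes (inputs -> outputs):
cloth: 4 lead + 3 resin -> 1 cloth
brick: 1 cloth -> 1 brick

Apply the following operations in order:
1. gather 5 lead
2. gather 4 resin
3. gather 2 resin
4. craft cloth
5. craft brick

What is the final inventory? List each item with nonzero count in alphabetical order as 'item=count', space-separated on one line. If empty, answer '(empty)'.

Answer: brick=1 lead=1 resin=3

Derivation:
After 1 (gather 5 lead): lead=5
After 2 (gather 4 resin): lead=5 resin=4
After 3 (gather 2 resin): lead=5 resin=6
After 4 (craft cloth): cloth=1 lead=1 resin=3
After 5 (craft brick): brick=1 lead=1 resin=3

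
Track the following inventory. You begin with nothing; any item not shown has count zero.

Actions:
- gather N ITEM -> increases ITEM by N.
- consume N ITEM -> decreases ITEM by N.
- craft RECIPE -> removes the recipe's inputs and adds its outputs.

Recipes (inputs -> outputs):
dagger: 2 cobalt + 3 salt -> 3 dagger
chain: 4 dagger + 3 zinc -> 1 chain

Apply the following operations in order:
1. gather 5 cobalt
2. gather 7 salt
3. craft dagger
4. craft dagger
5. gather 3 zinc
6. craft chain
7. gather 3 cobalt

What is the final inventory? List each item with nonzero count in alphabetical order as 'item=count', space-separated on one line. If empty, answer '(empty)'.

After 1 (gather 5 cobalt): cobalt=5
After 2 (gather 7 salt): cobalt=5 salt=7
After 3 (craft dagger): cobalt=3 dagger=3 salt=4
After 4 (craft dagger): cobalt=1 dagger=6 salt=1
After 5 (gather 3 zinc): cobalt=1 dagger=6 salt=1 zinc=3
After 6 (craft chain): chain=1 cobalt=1 dagger=2 salt=1
After 7 (gather 3 cobalt): chain=1 cobalt=4 dagger=2 salt=1

Answer: chain=1 cobalt=4 dagger=2 salt=1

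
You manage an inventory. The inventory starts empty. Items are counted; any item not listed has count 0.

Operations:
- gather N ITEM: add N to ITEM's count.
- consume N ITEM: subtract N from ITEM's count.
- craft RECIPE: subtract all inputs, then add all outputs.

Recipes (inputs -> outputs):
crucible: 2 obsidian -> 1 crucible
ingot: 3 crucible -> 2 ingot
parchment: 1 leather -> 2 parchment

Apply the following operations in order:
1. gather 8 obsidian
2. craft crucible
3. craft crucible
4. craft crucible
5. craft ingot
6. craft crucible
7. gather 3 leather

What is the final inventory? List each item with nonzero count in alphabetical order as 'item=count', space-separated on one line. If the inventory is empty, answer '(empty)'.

After 1 (gather 8 obsidian): obsidian=8
After 2 (craft crucible): crucible=1 obsidian=6
After 3 (craft crucible): crucible=2 obsidian=4
After 4 (craft crucible): crucible=3 obsidian=2
After 5 (craft ingot): ingot=2 obsidian=2
After 6 (craft crucible): crucible=1 ingot=2
After 7 (gather 3 leather): crucible=1 ingot=2 leather=3

Answer: crucible=1 ingot=2 leather=3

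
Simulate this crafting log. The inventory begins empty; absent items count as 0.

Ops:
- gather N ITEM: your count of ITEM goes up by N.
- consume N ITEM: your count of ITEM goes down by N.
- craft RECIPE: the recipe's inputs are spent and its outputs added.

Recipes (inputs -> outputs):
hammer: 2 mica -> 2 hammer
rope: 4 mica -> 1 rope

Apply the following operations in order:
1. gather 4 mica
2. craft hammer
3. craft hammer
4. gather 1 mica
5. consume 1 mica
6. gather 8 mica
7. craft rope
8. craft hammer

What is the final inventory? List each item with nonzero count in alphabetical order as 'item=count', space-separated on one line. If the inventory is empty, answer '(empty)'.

Answer: hammer=6 mica=2 rope=1

Derivation:
After 1 (gather 4 mica): mica=4
After 2 (craft hammer): hammer=2 mica=2
After 3 (craft hammer): hammer=4
After 4 (gather 1 mica): hammer=4 mica=1
After 5 (consume 1 mica): hammer=4
After 6 (gather 8 mica): hammer=4 mica=8
After 7 (craft rope): hammer=4 mica=4 rope=1
After 8 (craft hammer): hammer=6 mica=2 rope=1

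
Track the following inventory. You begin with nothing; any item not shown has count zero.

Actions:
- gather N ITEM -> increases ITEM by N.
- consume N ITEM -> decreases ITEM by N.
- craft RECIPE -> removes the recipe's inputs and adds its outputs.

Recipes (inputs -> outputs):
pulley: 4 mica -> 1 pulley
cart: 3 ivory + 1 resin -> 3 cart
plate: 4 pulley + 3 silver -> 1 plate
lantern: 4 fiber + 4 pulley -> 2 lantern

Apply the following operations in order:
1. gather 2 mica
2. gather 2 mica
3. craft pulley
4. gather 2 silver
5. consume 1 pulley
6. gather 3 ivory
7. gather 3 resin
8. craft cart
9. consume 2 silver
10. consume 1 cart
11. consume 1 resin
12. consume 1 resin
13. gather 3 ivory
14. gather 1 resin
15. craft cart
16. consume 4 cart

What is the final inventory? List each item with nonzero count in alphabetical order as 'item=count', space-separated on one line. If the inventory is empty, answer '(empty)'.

After 1 (gather 2 mica): mica=2
After 2 (gather 2 mica): mica=4
After 3 (craft pulley): pulley=1
After 4 (gather 2 silver): pulley=1 silver=2
After 5 (consume 1 pulley): silver=2
After 6 (gather 3 ivory): ivory=3 silver=2
After 7 (gather 3 resin): ivory=3 resin=3 silver=2
After 8 (craft cart): cart=3 resin=2 silver=2
After 9 (consume 2 silver): cart=3 resin=2
After 10 (consume 1 cart): cart=2 resin=2
After 11 (consume 1 resin): cart=2 resin=1
After 12 (consume 1 resin): cart=2
After 13 (gather 3 ivory): cart=2 ivory=3
After 14 (gather 1 resin): cart=2 ivory=3 resin=1
After 15 (craft cart): cart=5
After 16 (consume 4 cart): cart=1

Answer: cart=1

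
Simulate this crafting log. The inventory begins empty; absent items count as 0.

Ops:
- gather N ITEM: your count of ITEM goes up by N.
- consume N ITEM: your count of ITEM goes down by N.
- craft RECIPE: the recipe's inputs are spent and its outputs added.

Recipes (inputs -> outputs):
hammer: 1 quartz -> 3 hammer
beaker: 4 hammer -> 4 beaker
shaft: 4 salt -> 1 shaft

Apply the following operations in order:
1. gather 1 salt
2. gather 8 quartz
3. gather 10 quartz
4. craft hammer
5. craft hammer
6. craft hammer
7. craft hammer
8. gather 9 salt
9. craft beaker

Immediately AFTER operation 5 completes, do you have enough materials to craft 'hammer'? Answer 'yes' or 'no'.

Answer: yes

Derivation:
After 1 (gather 1 salt): salt=1
After 2 (gather 8 quartz): quartz=8 salt=1
After 3 (gather 10 quartz): quartz=18 salt=1
After 4 (craft hammer): hammer=3 quartz=17 salt=1
After 5 (craft hammer): hammer=6 quartz=16 salt=1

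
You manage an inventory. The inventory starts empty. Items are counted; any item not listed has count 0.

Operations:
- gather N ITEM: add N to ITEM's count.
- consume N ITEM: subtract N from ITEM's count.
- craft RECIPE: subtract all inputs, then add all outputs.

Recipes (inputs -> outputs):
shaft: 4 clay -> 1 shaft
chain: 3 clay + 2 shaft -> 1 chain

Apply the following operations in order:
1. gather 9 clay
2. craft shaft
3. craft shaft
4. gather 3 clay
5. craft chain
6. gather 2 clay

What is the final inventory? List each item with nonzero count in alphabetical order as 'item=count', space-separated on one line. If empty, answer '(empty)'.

After 1 (gather 9 clay): clay=9
After 2 (craft shaft): clay=5 shaft=1
After 3 (craft shaft): clay=1 shaft=2
After 4 (gather 3 clay): clay=4 shaft=2
After 5 (craft chain): chain=1 clay=1
After 6 (gather 2 clay): chain=1 clay=3

Answer: chain=1 clay=3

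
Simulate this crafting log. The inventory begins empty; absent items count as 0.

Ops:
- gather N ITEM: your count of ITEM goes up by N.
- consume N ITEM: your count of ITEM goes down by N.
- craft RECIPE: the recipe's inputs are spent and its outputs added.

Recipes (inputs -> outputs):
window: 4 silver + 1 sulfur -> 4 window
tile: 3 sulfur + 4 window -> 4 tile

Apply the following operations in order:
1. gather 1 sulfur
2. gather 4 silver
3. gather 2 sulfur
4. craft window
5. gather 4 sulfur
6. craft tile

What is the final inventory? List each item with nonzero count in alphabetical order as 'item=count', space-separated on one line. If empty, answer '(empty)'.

Answer: sulfur=3 tile=4

Derivation:
After 1 (gather 1 sulfur): sulfur=1
After 2 (gather 4 silver): silver=4 sulfur=1
After 3 (gather 2 sulfur): silver=4 sulfur=3
After 4 (craft window): sulfur=2 window=4
After 5 (gather 4 sulfur): sulfur=6 window=4
After 6 (craft tile): sulfur=3 tile=4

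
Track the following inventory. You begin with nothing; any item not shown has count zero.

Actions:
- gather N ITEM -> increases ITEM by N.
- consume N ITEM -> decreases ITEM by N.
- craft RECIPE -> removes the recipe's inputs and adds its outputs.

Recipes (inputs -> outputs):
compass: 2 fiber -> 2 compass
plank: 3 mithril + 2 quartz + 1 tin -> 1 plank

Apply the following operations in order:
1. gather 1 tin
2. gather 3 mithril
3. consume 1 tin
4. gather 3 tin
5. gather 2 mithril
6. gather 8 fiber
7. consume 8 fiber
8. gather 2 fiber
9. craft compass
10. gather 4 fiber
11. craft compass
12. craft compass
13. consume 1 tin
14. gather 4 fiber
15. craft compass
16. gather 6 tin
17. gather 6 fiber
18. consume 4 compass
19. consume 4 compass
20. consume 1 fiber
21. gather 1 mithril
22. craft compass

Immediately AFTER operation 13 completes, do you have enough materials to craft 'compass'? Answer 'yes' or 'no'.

Answer: no

Derivation:
After 1 (gather 1 tin): tin=1
After 2 (gather 3 mithril): mithril=3 tin=1
After 3 (consume 1 tin): mithril=3
After 4 (gather 3 tin): mithril=3 tin=3
After 5 (gather 2 mithril): mithril=5 tin=3
After 6 (gather 8 fiber): fiber=8 mithril=5 tin=3
After 7 (consume 8 fiber): mithril=5 tin=3
After 8 (gather 2 fiber): fiber=2 mithril=5 tin=3
After 9 (craft compass): compass=2 mithril=5 tin=3
After 10 (gather 4 fiber): compass=2 fiber=4 mithril=5 tin=3
After 11 (craft compass): compass=4 fiber=2 mithril=5 tin=3
After 12 (craft compass): compass=6 mithril=5 tin=3
After 13 (consume 1 tin): compass=6 mithril=5 tin=2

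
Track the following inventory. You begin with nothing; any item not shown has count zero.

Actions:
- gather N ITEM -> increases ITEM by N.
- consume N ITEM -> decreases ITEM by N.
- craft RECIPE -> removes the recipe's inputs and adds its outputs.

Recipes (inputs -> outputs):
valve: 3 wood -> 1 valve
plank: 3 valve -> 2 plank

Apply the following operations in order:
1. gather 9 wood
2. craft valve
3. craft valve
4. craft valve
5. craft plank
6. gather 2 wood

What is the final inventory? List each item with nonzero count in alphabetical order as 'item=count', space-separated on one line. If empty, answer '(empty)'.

After 1 (gather 9 wood): wood=9
After 2 (craft valve): valve=1 wood=6
After 3 (craft valve): valve=2 wood=3
After 4 (craft valve): valve=3
After 5 (craft plank): plank=2
After 6 (gather 2 wood): plank=2 wood=2

Answer: plank=2 wood=2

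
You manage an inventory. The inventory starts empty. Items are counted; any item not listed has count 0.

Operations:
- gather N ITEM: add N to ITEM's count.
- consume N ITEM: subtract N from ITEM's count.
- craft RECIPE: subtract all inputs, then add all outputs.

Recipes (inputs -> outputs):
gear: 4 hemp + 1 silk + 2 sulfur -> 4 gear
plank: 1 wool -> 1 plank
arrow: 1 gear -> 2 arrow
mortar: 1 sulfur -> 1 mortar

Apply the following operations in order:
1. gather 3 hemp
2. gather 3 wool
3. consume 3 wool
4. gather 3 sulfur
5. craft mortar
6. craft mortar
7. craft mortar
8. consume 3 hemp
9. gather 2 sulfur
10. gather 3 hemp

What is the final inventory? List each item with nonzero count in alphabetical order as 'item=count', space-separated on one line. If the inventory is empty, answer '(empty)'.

After 1 (gather 3 hemp): hemp=3
After 2 (gather 3 wool): hemp=3 wool=3
After 3 (consume 3 wool): hemp=3
After 4 (gather 3 sulfur): hemp=3 sulfur=3
After 5 (craft mortar): hemp=3 mortar=1 sulfur=2
After 6 (craft mortar): hemp=3 mortar=2 sulfur=1
After 7 (craft mortar): hemp=3 mortar=3
After 8 (consume 3 hemp): mortar=3
After 9 (gather 2 sulfur): mortar=3 sulfur=2
After 10 (gather 3 hemp): hemp=3 mortar=3 sulfur=2

Answer: hemp=3 mortar=3 sulfur=2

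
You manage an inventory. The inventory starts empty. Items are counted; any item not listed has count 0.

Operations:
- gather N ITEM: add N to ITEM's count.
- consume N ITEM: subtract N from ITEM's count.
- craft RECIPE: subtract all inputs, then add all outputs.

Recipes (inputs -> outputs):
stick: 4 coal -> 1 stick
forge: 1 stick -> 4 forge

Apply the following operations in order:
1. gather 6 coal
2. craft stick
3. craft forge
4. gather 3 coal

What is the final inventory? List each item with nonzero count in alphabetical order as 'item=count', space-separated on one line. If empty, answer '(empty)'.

After 1 (gather 6 coal): coal=6
After 2 (craft stick): coal=2 stick=1
After 3 (craft forge): coal=2 forge=4
After 4 (gather 3 coal): coal=5 forge=4

Answer: coal=5 forge=4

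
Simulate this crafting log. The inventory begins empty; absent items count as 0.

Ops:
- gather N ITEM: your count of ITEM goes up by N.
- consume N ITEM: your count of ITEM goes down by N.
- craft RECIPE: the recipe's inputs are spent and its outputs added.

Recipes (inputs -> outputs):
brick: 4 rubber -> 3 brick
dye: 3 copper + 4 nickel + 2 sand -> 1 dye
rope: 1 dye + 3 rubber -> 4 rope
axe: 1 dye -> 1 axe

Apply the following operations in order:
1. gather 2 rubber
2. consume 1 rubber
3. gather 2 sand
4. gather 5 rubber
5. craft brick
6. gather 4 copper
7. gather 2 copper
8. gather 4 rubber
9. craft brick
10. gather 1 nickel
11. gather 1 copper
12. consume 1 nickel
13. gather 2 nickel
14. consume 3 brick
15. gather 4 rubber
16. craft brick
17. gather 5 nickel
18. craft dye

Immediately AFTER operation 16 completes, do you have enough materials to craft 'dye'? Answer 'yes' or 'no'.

After 1 (gather 2 rubber): rubber=2
After 2 (consume 1 rubber): rubber=1
After 3 (gather 2 sand): rubber=1 sand=2
After 4 (gather 5 rubber): rubber=6 sand=2
After 5 (craft brick): brick=3 rubber=2 sand=2
After 6 (gather 4 copper): brick=3 copper=4 rubber=2 sand=2
After 7 (gather 2 copper): brick=3 copper=6 rubber=2 sand=2
After 8 (gather 4 rubber): brick=3 copper=6 rubber=6 sand=2
After 9 (craft brick): brick=6 copper=6 rubber=2 sand=2
After 10 (gather 1 nickel): brick=6 copper=6 nickel=1 rubber=2 sand=2
After 11 (gather 1 copper): brick=6 copper=7 nickel=1 rubber=2 sand=2
After 12 (consume 1 nickel): brick=6 copper=7 rubber=2 sand=2
After 13 (gather 2 nickel): brick=6 copper=7 nickel=2 rubber=2 sand=2
After 14 (consume 3 brick): brick=3 copper=7 nickel=2 rubber=2 sand=2
After 15 (gather 4 rubber): brick=3 copper=7 nickel=2 rubber=6 sand=2
After 16 (craft brick): brick=6 copper=7 nickel=2 rubber=2 sand=2

Answer: no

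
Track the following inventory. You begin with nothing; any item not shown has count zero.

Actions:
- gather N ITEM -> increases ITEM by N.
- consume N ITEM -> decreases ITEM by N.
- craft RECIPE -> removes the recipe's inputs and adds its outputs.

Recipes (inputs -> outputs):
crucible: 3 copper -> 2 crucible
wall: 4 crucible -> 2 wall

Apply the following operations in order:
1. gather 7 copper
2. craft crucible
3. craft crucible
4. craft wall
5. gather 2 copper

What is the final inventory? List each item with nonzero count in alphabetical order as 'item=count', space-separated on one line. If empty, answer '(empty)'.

After 1 (gather 7 copper): copper=7
After 2 (craft crucible): copper=4 crucible=2
After 3 (craft crucible): copper=1 crucible=4
After 4 (craft wall): copper=1 wall=2
After 5 (gather 2 copper): copper=3 wall=2

Answer: copper=3 wall=2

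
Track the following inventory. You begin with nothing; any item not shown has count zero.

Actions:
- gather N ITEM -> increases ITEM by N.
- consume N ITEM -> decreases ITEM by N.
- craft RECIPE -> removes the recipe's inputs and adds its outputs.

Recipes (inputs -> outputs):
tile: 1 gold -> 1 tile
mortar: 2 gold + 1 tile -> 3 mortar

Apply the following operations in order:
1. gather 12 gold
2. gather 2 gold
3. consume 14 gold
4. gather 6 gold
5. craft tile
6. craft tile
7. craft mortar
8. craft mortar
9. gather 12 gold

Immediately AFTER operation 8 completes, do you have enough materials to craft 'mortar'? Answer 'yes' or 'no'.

After 1 (gather 12 gold): gold=12
After 2 (gather 2 gold): gold=14
After 3 (consume 14 gold): (empty)
After 4 (gather 6 gold): gold=6
After 5 (craft tile): gold=5 tile=1
After 6 (craft tile): gold=4 tile=2
After 7 (craft mortar): gold=2 mortar=3 tile=1
After 8 (craft mortar): mortar=6

Answer: no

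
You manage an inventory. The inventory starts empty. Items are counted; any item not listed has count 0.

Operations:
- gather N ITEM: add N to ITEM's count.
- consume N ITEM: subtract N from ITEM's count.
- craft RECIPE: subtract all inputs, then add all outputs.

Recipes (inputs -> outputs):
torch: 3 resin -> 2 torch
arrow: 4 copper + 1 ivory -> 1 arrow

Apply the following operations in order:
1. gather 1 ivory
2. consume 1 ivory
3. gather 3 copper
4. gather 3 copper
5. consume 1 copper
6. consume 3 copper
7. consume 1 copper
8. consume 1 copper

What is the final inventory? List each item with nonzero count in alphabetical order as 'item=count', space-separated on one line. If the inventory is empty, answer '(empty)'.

After 1 (gather 1 ivory): ivory=1
After 2 (consume 1 ivory): (empty)
After 3 (gather 3 copper): copper=3
After 4 (gather 3 copper): copper=6
After 5 (consume 1 copper): copper=5
After 6 (consume 3 copper): copper=2
After 7 (consume 1 copper): copper=1
After 8 (consume 1 copper): (empty)

Answer: (empty)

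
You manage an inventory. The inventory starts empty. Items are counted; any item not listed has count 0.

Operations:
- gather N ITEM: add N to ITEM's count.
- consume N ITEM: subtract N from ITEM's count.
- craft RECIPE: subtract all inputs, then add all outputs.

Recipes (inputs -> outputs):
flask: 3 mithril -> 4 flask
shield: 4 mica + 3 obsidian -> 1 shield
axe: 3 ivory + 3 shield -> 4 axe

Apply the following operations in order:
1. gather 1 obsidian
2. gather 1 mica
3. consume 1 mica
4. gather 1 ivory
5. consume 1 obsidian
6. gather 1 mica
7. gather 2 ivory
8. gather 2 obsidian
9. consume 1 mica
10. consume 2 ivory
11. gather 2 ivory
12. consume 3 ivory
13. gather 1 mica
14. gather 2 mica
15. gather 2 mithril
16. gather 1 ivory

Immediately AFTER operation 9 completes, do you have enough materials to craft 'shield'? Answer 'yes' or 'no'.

Answer: no

Derivation:
After 1 (gather 1 obsidian): obsidian=1
After 2 (gather 1 mica): mica=1 obsidian=1
After 3 (consume 1 mica): obsidian=1
After 4 (gather 1 ivory): ivory=1 obsidian=1
After 5 (consume 1 obsidian): ivory=1
After 6 (gather 1 mica): ivory=1 mica=1
After 7 (gather 2 ivory): ivory=3 mica=1
After 8 (gather 2 obsidian): ivory=3 mica=1 obsidian=2
After 9 (consume 1 mica): ivory=3 obsidian=2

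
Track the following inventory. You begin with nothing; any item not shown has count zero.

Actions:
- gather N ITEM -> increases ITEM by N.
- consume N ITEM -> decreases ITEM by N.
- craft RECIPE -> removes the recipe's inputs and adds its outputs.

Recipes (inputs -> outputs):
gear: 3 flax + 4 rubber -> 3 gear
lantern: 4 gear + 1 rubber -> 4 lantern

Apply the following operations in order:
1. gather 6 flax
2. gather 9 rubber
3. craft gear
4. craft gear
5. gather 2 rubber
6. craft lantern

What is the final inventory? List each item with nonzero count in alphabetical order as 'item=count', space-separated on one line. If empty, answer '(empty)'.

Answer: gear=2 lantern=4 rubber=2

Derivation:
After 1 (gather 6 flax): flax=6
After 2 (gather 9 rubber): flax=6 rubber=9
After 3 (craft gear): flax=3 gear=3 rubber=5
After 4 (craft gear): gear=6 rubber=1
After 5 (gather 2 rubber): gear=6 rubber=3
After 6 (craft lantern): gear=2 lantern=4 rubber=2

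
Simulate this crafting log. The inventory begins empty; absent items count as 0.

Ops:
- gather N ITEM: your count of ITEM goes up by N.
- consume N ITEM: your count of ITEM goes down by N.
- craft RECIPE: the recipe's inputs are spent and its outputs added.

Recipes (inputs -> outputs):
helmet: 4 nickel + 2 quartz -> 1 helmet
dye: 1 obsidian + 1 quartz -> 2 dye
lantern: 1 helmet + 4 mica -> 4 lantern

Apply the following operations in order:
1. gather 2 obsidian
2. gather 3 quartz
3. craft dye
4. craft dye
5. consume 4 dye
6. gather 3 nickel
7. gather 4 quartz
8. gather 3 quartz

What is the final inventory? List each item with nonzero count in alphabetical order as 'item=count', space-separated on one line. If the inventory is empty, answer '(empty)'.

After 1 (gather 2 obsidian): obsidian=2
After 2 (gather 3 quartz): obsidian=2 quartz=3
After 3 (craft dye): dye=2 obsidian=1 quartz=2
After 4 (craft dye): dye=4 quartz=1
After 5 (consume 4 dye): quartz=1
After 6 (gather 3 nickel): nickel=3 quartz=1
After 7 (gather 4 quartz): nickel=3 quartz=5
After 8 (gather 3 quartz): nickel=3 quartz=8

Answer: nickel=3 quartz=8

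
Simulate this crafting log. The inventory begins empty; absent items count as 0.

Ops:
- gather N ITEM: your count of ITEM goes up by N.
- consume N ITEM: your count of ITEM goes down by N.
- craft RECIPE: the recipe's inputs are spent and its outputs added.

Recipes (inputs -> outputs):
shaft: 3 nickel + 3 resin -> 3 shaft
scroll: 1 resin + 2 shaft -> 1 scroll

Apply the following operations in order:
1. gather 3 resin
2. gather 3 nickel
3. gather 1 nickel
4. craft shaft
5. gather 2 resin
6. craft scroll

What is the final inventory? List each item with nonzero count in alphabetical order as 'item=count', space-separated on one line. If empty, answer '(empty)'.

After 1 (gather 3 resin): resin=3
After 2 (gather 3 nickel): nickel=3 resin=3
After 3 (gather 1 nickel): nickel=4 resin=3
After 4 (craft shaft): nickel=1 shaft=3
After 5 (gather 2 resin): nickel=1 resin=2 shaft=3
After 6 (craft scroll): nickel=1 resin=1 scroll=1 shaft=1

Answer: nickel=1 resin=1 scroll=1 shaft=1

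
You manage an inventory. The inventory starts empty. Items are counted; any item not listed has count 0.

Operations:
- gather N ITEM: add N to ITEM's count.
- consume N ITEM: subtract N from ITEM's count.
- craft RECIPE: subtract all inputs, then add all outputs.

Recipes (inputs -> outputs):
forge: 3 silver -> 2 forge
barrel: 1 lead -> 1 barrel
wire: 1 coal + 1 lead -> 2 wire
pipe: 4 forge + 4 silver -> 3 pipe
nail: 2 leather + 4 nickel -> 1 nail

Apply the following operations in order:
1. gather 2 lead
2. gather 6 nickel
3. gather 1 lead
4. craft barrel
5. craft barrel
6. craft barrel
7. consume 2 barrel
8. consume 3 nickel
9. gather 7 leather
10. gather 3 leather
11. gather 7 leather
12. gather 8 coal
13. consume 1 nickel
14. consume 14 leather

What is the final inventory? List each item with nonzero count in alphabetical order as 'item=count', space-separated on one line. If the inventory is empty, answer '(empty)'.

Answer: barrel=1 coal=8 leather=3 nickel=2

Derivation:
After 1 (gather 2 lead): lead=2
After 2 (gather 6 nickel): lead=2 nickel=6
After 3 (gather 1 lead): lead=3 nickel=6
After 4 (craft barrel): barrel=1 lead=2 nickel=6
After 5 (craft barrel): barrel=2 lead=1 nickel=6
After 6 (craft barrel): barrel=3 nickel=6
After 7 (consume 2 barrel): barrel=1 nickel=6
After 8 (consume 3 nickel): barrel=1 nickel=3
After 9 (gather 7 leather): barrel=1 leather=7 nickel=3
After 10 (gather 3 leather): barrel=1 leather=10 nickel=3
After 11 (gather 7 leather): barrel=1 leather=17 nickel=3
After 12 (gather 8 coal): barrel=1 coal=8 leather=17 nickel=3
After 13 (consume 1 nickel): barrel=1 coal=8 leather=17 nickel=2
After 14 (consume 14 leather): barrel=1 coal=8 leather=3 nickel=2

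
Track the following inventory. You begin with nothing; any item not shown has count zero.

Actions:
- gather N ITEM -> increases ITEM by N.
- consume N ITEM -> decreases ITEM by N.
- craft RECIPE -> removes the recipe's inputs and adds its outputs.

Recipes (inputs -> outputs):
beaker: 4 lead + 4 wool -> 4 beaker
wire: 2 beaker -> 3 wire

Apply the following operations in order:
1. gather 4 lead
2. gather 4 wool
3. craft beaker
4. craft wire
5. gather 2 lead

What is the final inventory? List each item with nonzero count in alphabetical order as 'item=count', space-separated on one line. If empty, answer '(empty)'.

After 1 (gather 4 lead): lead=4
After 2 (gather 4 wool): lead=4 wool=4
After 3 (craft beaker): beaker=4
After 4 (craft wire): beaker=2 wire=3
After 5 (gather 2 lead): beaker=2 lead=2 wire=3

Answer: beaker=2 lead=2 wire=3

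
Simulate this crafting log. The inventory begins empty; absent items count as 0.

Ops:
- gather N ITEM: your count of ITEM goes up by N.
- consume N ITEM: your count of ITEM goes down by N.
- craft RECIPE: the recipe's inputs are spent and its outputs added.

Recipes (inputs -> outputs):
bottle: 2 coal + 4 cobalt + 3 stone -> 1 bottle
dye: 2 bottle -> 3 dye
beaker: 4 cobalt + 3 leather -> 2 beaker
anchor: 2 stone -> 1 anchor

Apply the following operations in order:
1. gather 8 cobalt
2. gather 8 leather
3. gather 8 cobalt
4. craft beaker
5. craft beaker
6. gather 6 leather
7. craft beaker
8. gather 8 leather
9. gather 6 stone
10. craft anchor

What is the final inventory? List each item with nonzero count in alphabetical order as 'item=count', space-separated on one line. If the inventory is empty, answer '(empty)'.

Answer: anchor=1 beaker=6 cobalt=4 leather=13 stone=4

Derivation:
After 1 (gather 8 cobalt): cobalt=8
After 2 (gather 8 leather): cobalt=8 leather=8
After 3 (gather 8 cobalt): cobalt=16 leather=8
After 4 (craft beaker): beaker=2 cobalt=12 leather=5
After 5 (craft beaker): beaker=4 cobalt=8 leather=2
After 6 (gather 6 leather): beaker=4 cobalt=8 leather=8
After 7 (craft beaker): beaker=6 cobalt=4 leather=5
After 8 (gather 8 leather): beaker=6 cobalt=4 leather=13
After 9 (gather 6 stone): beaker=6 cobalt=4 leather=13 stone=6
After 10 (craft anchor): anchor=1 beaker=6 cobalt=4 leather=13 stone=4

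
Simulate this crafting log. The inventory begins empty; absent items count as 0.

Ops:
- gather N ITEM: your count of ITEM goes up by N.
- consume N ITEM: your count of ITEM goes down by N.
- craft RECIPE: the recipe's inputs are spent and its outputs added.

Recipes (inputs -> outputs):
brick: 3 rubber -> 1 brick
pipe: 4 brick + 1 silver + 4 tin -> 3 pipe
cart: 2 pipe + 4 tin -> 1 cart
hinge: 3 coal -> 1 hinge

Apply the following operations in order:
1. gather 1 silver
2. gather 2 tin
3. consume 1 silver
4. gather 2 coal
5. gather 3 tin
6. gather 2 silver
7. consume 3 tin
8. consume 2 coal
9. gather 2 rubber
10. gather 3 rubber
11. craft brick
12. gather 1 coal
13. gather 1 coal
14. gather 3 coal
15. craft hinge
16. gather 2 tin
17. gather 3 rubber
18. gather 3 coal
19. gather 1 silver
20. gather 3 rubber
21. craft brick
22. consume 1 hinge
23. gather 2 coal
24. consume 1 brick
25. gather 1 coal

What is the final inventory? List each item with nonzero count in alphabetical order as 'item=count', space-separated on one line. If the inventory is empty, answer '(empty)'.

Answer: brick=1 coal=8 rubber=5 silver=3 tin=4

Derivation:
After 1 (gather 1 silver): silver=1
After 2 (gather 2 tin): silver=1 tin=2
After 3 (consume 1 silver): tin=2
After 4 (gather 2 coal): coal=2 tin=2
After 5 (gather 3 tin): coal=2 tin=5
After 6 (gather 2 silver): coal=2 silver=2 tin=5
After 7 (consume 3 tin): coal=2 silver=2 tin=2
After 8 (consume 2 coal): silver=2 tin=2
After 9 (gather 2 rubber): rubber=2 silver=2 tin=2
After 10 (gather 3 rubber): rubber=5 silver=2 tin=2
After 11 (craft brick): brick=1 rubber=2 silver=2 tin=2
After 12 (gather 1 coal): brick=1 coal=1 rubber=2 silver=2 tin=2
After 13 (gather 1 coal): brick=1 coal=2 rubber=2 silver=2 tin=2
After 14 (gather 3 coal): brick=1 coal=5 rubber=2 silver=2 tin=2
After 15 (craft hinge): brick=1 coal=2 hinge=1 rubber=2 silver=2 tin=2
After 16 (gather 2 tin): brick=1 coal=2 hinge=1 rubber=2 silver=2 tin=4
After 17 (gather 3 rubber): brick=1 coal=2 hinge=1 rubber=5 silver=2 tin=4
After 18 (gather 3 coal): brick=1 coal=5 hinge=1 rubber=5 silver=2 tin=4
After 19 (gather 1 silver): brick=1 coal=5 hinge=1 rubber=5 silver=3 tin=4
After 20 (gather 3 rubber): brick=1 coal=5 hinge=1 rubber=8 silver=3 tin=4
After 21 (craft brick): brick=2 coal=5 hinge=1 rubber=5 silver=3 tin=4
After 22 (consume 1 hinge): brick=2 coal=5 rubber=5 silver=3 tin=4
After 23 (gather 2 coal): brick=2 coal=7 rubber=5 silver=3 tin=4
After 24 (consume 1 brick): brick=1 coal=7 rubber=5 silver=3 tin=4
After 25 (gather 1 coal): brick=1 coal=8 rubber=5 silver=3 tin=4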